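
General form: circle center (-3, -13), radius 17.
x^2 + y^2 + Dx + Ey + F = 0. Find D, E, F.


(x+ 3)^2 + (y+ 13)^2 = 17^2
D = -2h = 6, E = -2k = 26
F = h^2+k^2-r^2 = 9+169-289 = -111

D = 6, E = 26, F = -111


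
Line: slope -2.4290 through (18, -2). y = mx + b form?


y + 2 = -2.4290(x - 18)
y = -2.4290x - 2 + 2.4290*18
y = -2.4290x + 41.7220

y = -2.4290x + 41.7220


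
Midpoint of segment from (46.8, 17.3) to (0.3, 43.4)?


Mx = (46.8 + 0.3)/2 = 47.1/2 = 23.5500
My = (17.3 + 43.4)/2 = 60.7/2 = 30.3500

(23.5500, 30.3500)


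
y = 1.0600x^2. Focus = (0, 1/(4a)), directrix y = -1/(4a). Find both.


a = 1.0600
1/(4a) = 0.2358
Focus = (0, 0.2358)
Directrix: y = -0.2358

Focus = (0, 0.2358), Directrix: y = -0.2358


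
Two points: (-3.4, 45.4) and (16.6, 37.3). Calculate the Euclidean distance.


dx = 16.6 + 3.4 = 20.0
dy = 37.3 - 45.4 = -8.1
d = sqrt(400.0 + 65.61) = sqrt(465.61) = 21.5780

21.5780


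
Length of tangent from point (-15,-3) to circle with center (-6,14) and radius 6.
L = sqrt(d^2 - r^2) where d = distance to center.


d = sqrt((-15+ 6)^2 + (-3-14)^2) = sqrt(81+289) = 19.2354
L = sqrt(370.0000 - 36) = sqrt(334.0000) = 18.2757

18.2757


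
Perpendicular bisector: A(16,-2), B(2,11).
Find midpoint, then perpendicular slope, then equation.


Midpoint = (9, 4.5)
Slope of AB = dy/dx = 13/(-14) = -0.9286
Perp slope = -dx/dy = 14/13 = 1.0769
b = My - (perp slope)*Mx = 4.5 + (-14*9)/13 = 4.5 - 9.6923 = -5.1923

y = 1.0769x - 5.1923


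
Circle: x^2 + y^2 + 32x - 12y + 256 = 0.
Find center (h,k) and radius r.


h = -D/2 = -32/2 = -16
k = -E/2 = 12/2 = 6
r^2 = h^2 + k^2 - F = 256 + 36 - 256 = 36
r = 6

Center (-16, 6), radius = 6


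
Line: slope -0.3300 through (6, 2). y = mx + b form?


y - 2 = -0.3300(x - 6)
y = -0.3300x + 2 + 0.3300*6
y = -0.3300x + 3.9800

y = -0.3300x + 3.9800


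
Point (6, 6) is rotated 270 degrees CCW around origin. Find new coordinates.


cos(270) = 0, sin(270) = -1
x' = 6*0 - 6*(-1) = 6
y' = 6*(-1) + 6*0 = -6

(6, -6)


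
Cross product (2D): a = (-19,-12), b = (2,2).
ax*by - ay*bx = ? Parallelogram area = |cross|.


cross = -19*2 + 12*2 = -38 + 24 = -14
Parallelogram area = |-14| = 14

cross = -14, parallelogram area = 14


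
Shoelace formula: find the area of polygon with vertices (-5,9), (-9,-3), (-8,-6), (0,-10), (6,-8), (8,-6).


sum(xi*y_{i+1}) = -5*(-3) - 9*(-6) - 8*(-10) + 0*(-8) + 6*(-6) + 8*9 = 185
sum(yi*x_{i+1}) = 9*(-9) - 3*(-8) - 6*0 - 10*6 - 8*8 - 6*(-5) = -151
Area = |185 + 151|/2 = 336/2 = 168.0000

168.0000 sq units


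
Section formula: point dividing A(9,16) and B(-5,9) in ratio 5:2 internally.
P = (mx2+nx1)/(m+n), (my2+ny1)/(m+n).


Px = (5*(-5) + 2*9)/7 = -7/7 = -1.0000
Py = (5*9 + 2*16)/7 = 77/7 = 11.0000

P = (-1.0000, 11.0000)


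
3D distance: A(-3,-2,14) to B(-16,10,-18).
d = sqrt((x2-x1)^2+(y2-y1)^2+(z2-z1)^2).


dx=-13, dy=12, dz=-32
d = sqrt(169+144+1024) = sqrt(1337) = 36.5650

36.5650


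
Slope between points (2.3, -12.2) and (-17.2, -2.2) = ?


dy = -2.2 + 12.2 = 10.0
dx = -17.2 - 2.3 = -19.5
m = 10.0/(-19.5) = -0.5128

m = -0.5128


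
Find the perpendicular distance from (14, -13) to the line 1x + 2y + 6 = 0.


|1*14 + 2*(-13) + 6| = |-6| = 6
sqrt(1 + 4) = sqrt(5) = 2.2361
d = 6/sqrt(5) = 2.6833

2.6833


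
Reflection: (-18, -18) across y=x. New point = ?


Reflection rule for y=x: (y, x)
(-18, -18) -> (-18, -18)

(-18, -18)


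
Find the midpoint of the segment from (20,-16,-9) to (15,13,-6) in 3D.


Mx = (20+15)/2 = 17.5000
My = (-16+13)/2 = -1.5000
Mz = (-9- 6)/2 = -7.5000

M = (17.5000, -1.5000, -7.5000)


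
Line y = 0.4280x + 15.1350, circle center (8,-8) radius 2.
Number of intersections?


Substitute y = 0.4280x + 15.1350: (x-8)^2 + (0.4280x+15.1350+ 8)^2 = 4
Expand to Ax^2 + Bx + C = 0, where b-k = 23.135
A = 1+m^2 = 1.183184
B = 2(m(b-k) - h) = 2(0.4280*23.135 - 8) = 3.80356
C = h^2 + (b-k)^2 - r^2 = 64 + 535.228225 - 4 = 595.228225
disc = B^2-4AC = 14.4671 - 2817.0580 = -2802.5909
disc < 0

0 intersection points


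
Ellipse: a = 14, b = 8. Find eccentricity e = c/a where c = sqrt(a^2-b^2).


c = sqrt(196-64) = sqrt(132) = 11.4891
e = c/a = sqrt(132)/14 = 0.8207

e = 0.8207


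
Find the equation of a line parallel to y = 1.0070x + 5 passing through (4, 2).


Parallel lines have equal slopes.
m2 = 1.0070
b2 = 2 - 1.0070*4 = -2.0280

y = 1.0070x - 2.0280


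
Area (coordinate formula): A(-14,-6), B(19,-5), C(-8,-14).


-14*(-5+ 14) = -126
19*(-14+ 6) = -152
-8*(-6+ 5) = 8
sum = -270
Area = |-270|/2 = 135.0000

135.0000 sq units


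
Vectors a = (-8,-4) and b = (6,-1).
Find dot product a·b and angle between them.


a·b = -8*6 - 4*(-1) = -48 + 4 = -44
|a| = sqrt(64+16) = 8.9443
|b| = sqrt(36+1) = 6.0828
cos(theta) = -44/(sqrt(80)*sqrt(37)) = -44/sqrt(2960) = -0.808736
theta = arccos(-44/sqrt(2960)) = 143.9726 degrees

a·b = -44, theta = 143.9726 deg


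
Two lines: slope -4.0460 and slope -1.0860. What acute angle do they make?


m1-m2 = -2.96
1+m1*m2 = 5.393956
tan(theta) = |-2.96/5.393956| = 0.548762
theta = arctan(|-2.96/5.393956|) = 28.7563 degrees (acute angle)

28.7563 degrees


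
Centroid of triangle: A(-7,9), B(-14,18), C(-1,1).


Gx = (-7- 14- 1)/3 = -22/3 = -7.3333
Gy = (9+18+1)/3 = 28/3 = 9.3333

G = (-7.3333, 9.3333)


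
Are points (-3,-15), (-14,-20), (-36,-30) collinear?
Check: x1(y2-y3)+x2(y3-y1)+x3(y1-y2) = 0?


-3*(-20+ 30) - 14*(-30+ 15) - 36*(-15+ 20)
= -30 + 210 - 180 = 0

Yes, collinear (determinant = 0)


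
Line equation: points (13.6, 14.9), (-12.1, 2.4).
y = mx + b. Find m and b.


m = (-12.5)/(-25.7) = 0.4864
b = y1 - m*x1 = 14.9 - (-12.5*13.6)/(-25.7) = 14.9 - 6.6148 = 8.2852

y = 0.4864x + 8.2852


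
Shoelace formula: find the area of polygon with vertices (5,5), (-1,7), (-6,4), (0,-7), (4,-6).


sum(xi*y_{i+1}) = 5*7 - 1*4 - 6*(-7) + 0*(-6) + 4*5 = 93
sum(yi*x_{i+1}) = 5*(-1) + 7*(-6) + 4*0 - 7*4 - 6*5 = -105
Area = |93 + 105|/2 = 198/2 = 99.0000

99.0000 sq units


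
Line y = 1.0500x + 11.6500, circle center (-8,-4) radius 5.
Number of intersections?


Substitute y = 1.0500x + 11.6500: (x+ 8)^2 + (1.0500x+11.6500+ 4)^2 = 25
Expand to Ax^2 + Bx + C = 0, where b-k = 15.65
A = 1+m^2 = 2.1025
B = 2(m(b-k) - h) = 2(1.0500*15.65 + 8) = 48.865
C = h^2 + (b-k)^2 - r^2 = 64 + 244.9225 - 25 = 283.9225
disc = B^2-4AC = 2387.7882 - 2387.7882 = 0
disc = 0

1 intersection point (tangent)


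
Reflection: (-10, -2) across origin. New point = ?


Reflection rule for origin: (-x, -y)
(-10, -2) -> (10, 2)

(10, 2)


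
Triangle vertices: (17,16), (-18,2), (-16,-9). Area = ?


17*(2+ 9) = 187
-18*(-9-16) = 450
-16*(16-2) = -224
sum = 413
Area = |413|/2 = 206.5000

206.5000 sq units


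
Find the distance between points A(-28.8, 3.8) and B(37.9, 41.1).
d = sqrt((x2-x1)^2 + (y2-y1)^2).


dx = 37.9 + 28.8 = 66.7
dy = 41.1 - 3.8 = 37.3
d = sqrt(4448.89 + 1391.29) = sqrt(5840.18) = 76.4211

76.4211


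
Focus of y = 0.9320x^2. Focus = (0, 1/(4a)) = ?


a = 0.9320
4a = 3.7280
focus = (0, 1/3.7280) = (0, 0.2682)

Focus = (0, 0.2682)


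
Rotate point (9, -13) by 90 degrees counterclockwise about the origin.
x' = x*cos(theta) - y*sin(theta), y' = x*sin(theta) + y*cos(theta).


cos(90) = 0, sin(90) = 1
x' = 9*0 + 13*1 = 13
y' = 9*1 - 13*0 = 9

(13, 9)


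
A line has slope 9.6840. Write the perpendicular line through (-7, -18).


Perpendicular slope = -1/m1 = -1/9.6840 = -0.1033
b2 = y0 - m2*x0 = -18 - 7/9.6840 = -18 - 0.7228 = -18.7228

y = -0.1033x - 18.7228


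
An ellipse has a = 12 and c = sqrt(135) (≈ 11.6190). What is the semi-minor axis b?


b^2 = 12^2 - (sqrt(135))^2 = 144 - 135 = 9
b = sqrt(9) = 3

b = 3


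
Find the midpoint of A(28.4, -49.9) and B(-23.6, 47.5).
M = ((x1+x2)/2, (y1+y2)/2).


Mx = (28.4 - 23.6)/2 = 4.8/2 = 2.4000
My = (-49.9 + 47.5)/2 = -2.4/2 = -1.2000

(2.4000, -1.2000)


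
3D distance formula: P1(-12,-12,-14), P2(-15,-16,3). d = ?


dx=-3, dy=-4, dz=17
d = sqrt(9+16+289) = sqrt(314) = 17.7200

17.7200


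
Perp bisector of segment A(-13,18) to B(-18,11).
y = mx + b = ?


Midpoint = (-15.5, 14.5)
Slope of AB = dy/dx = -7/(-5) = 1.4000
Perp slope = -dx/dy = -5/7 = -0.7143
b = My - (perp slope)*Mx = 14.5 + (-5*(-15.5))/(-7) = 14.5 - 11.0714 = 3.4286

y = -0.7143x + 3.4286


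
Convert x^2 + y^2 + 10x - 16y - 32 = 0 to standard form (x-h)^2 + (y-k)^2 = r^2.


h = -D/2 = -10/2 = -5
k = -E/2 = 16/2 = 8
r^2 = h^2 + k^2 - F = 25 + 64 + 32 = 121
r = 11

Center (-5, 8), radius = 11


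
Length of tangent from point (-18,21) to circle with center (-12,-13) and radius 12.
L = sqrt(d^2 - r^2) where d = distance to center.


d = sqrt((-18+ 12)^2 + (21+ 13)^2) = sqrt(36+1156) = 34.5254
L = sqrt(1192.0000 - 144) = sqrt(1048.0000) = 32.3728

32.3728


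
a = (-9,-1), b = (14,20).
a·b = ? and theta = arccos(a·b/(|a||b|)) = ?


a·b = -9*14 - 1*20 = -126 - 20 = -146
|a| = sqrt(81+1) = 9.0554
|b| = sqrt(196+400) = 24.4131
cos(theta) = -146/(sqrt(82)*sqrt(596)) = -146/sqrt(48872) = -0.660424
theta = arccos(-146/sqrt(48872)) = 131.3322 degrees

a·b = -146, theta = 131.3322 deg


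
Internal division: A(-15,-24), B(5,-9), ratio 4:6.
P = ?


Px = (4*5 + 6*(-15))/10 = -70/10 = -7.0000
Py = (4*(-9) + 6*(-24))/10 = -180/10 = -18.0000

P = (-7.0000, -18.0000)


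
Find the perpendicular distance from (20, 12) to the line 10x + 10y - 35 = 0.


|10*20 + 10*12 - 35| = |285| = 285
sqrt(100 + 100) = sqrt(200) = 14.1421
d = 285/sqrt(200) = 20.1525

20.1525


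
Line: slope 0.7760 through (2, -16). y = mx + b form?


y + 16 = 0.7760(x - 2)
y = 0.7760x - 16 - 0.7760*2
y = 0.7760x - 17.5520

y = 0.7760x - 17.5520


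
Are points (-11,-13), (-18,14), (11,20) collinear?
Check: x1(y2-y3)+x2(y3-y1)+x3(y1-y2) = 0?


-11*(14-20) - 18*(20+ 13) + 11*(-13-14)
= 66 - 594 - 297 = -825

No, not collinear (determinant = -825)


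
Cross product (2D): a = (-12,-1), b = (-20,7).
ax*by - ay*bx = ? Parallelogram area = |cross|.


cross = -12*7 + 1*(-20) = -84 - 20 = -104
Parallelogram area = |-104| = 104

cross = -104, parallelogram area = 104


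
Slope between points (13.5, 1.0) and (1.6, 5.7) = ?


dy = 5.7 - 1.0 = 4.7
dx = 1.6 - 13.5 = -11.9
m = 4.7/(-11.9) = -0.3950

m = -0.3950


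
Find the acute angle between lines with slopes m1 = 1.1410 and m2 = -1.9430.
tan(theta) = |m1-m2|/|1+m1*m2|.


m1-m2 = 3.084
1+m1*m2 = -1.216963
tan(theta) = |3.084/(-1.216963)| = 2.534177
theta = arctan(|3.084/(-1.216963)|) = 68.4655 degrees (acute angle)

68.4655 degrees


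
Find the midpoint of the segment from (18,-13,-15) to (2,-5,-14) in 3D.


Mx = (18+2)/2 = 10.0000
My = (-13- 5)/2 = -9.0000
Mz = (-15- 14)/2 = -14.5000

M = (10.0000, -9.0000, -14.5000)


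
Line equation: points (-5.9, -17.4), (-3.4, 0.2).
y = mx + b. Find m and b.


m = (17.6)/(2.5) = 7.0400
b = y1 - m*x1 = -17.4 - (17.6*(-5.9))/(2.5) = -17.4 + 41.5360 = 24.1360

y = 7.0400x + 24.1360


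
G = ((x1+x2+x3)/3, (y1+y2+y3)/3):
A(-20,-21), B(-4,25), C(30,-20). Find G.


Gx = (-20- 4+30)/3 = 6/3 = 2.0000
Gy = (-21+25- 20)/3 = -16/3 = -5.3333

G = (2.0000, -5.3333)


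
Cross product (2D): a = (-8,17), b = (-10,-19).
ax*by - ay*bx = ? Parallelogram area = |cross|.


cross = -8*(-19) - 17*(-10) = 152 + 170 = 322
Parallelogram area = |322| = 322

cross = 322, parallelogram area = 322


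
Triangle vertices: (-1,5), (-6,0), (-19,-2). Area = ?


-1*(0+ 2) = -2
-6*(-2-5) = 42
-19*(5-0) = -95
sum = -55
Area = |-55|/2 = 27.5000

27.5000 sq units


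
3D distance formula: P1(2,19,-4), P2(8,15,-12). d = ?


dx=6, dy=-4, dz=-8
d = sqrt(36+16+64) = sqrt(116) = 10.7703

10.7703


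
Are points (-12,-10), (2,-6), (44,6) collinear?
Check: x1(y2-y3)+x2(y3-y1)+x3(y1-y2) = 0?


-12*(-6-6) + 2*(6+ 10) + 44*(-10+ 6)
= 144 + 32 - 176 = 0

Yes, collinear (determinant = 0)


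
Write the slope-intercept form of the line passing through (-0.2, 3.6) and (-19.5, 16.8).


m = (13.2)/(-19.3) = -0.6839
b = y1 - m*x1 = 3.6 - (13.2*(-0.2))/(-19.3) = 3.6 - 0.1368 = 3.4632

y = -0.6839x + 3.4632


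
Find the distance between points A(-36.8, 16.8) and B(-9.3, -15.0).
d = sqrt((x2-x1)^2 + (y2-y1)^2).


dx = -9.3 + 36.8 = 27.5
dy = -15.0 - 16.8 = -31.8
d = sqrt(756.25 + 1011.24) = sqrt(1767.49) = 42.0415

42.0415


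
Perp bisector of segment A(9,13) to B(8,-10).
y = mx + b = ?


Midpoint = (8.5, 1.5)
Slope of AB = dy/dx = -23/(-1) = 23.0000
Perp slope = -dx/dy = -1/23 = -0.0435
b = My - (perp slope)*Mx = 1.5 + (-1*8.5)/(-23) = 1.5 + 0.3696 = 1.8696

y = -0.0435x + 1.8696


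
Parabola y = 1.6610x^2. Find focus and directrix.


a = 1.6610
1/(4a) = 0.1505
Focus = (0, 0.1505)
Directrix: y = -0.1505

Focus = (0, 0.1505), Directrix: y = -0.1505


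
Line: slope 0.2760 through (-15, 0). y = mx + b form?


y - 0 = 0.2760(x + 15)
y = 0.2760x + 0 - 0.2760*(-15)
y = 0.2760x + 4.1400

y = 0.2760x + 4.1400


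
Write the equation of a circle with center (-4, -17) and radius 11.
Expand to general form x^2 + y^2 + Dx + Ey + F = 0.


(x+ 4)^2 + (y+ 17)^2 = 11^2
D = -2h = 8, E = -2k = 34
F = h^2+k^2-r^2 = 16+289-121 = 184

x^2 + y^2 + 8x + 34y + 184 = 0


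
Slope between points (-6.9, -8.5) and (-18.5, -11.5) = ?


dy = -11.5 + 8.5 = -3.0
dx = -18.5 + 6.9 = -11.6
m = -3.0/(-11.6) = 0.2586

m = 0.2586


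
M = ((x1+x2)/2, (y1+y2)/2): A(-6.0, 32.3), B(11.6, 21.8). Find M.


Mx = (-6.0 + 11.6)/2 = 5.6/2 = 2.8000
My = (32.3 + 21.8)/2 = 54.1/2 = 27.0500

(2.8000, 27.0500)


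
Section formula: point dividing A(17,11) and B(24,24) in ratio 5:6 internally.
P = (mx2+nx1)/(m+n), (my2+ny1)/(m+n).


Px = (5*24 + 6*17)/11 = 222/11 = 20.1818
Py = (5*24 + 6*11)/11 = 186/11 = 16.9091

P = (20.1818, 16.9091)


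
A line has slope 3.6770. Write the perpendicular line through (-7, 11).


Perpendicular slope = -1/m1 = -1/3.6770 = -0.2720
b2 = y0 - m2*x0 = 11 - 7/3.6770 = 11 - 1.9037 = 9.0963

y = -0.2720x + 9.0963


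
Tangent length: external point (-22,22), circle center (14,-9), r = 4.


d = sqrt((-22-14)^2 + (22+ 9)^2) = sqrt(1296+961) = 47.5079
L = sqrt(2257.0000 - 16) = sqrt(2241.0000) = 47.3392

47.3392


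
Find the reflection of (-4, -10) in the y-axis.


Reflection rule for y-axis: (-x, y)
(-4, -10) -> (4, -10)

(4, -10)


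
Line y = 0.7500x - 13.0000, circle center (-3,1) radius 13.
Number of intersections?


Substitute y = 0.7500x - 13.0000: (x+ 3)^2 + (0.7500x- 13.0000-1)^2 = 169
Expand to Ax^2 + Bx + C = 0, where b-k = -14
A = 1+m^2 = 1.5625
B = 2(m(b-k) - h) = 2(0.7500*(-14) + 3) = -15
C = h^2 + (b-k)^2 - r^2 = 9 + 196 - 169 = 36
disc = B^2-4AC = 225.0000 - 225.0000 = 0
disc = 0

1 intersection point (tangent)


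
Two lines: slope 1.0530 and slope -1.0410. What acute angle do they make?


m1-m2 = 2.094
1+m1*m2 = -0.096173
tan(theta) = |2.094/(-0.096173)| = 21.773263
theta = arctan(|2.094/(-0.096173)|) = 87.3704 degrees (acute angle)

87.3704 degrees


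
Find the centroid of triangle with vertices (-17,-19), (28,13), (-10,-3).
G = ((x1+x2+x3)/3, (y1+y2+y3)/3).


Gx = (-17+28- 10)/3 = 1/3 = 0.3333
Gy = (-19+13- 3)/3 = -9/3 = -3.0000

G = (0.3333, -3.0000)


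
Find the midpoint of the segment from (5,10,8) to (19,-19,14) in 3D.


Mx = (5+19)/2 = 12.0000
My = (10- 19)/2 = -4.5000
Mz = (8+14)/2 = 11.0000

M = (12.0000, -4.5000, 11.0000)


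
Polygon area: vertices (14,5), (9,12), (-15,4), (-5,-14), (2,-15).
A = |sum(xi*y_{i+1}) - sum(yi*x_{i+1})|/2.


sum(xi*y_{i+1}) = 14*12 + 9*4 - 15*(-14) - 5*(-15) + 2*5 = 499
sum(yi*x_{i+1}) = 5*9 + 12*(-15) + 4*(-5) - 14*2 - 15*14 = -393
Area = |499 + 393|/2 = 892/2 = 446.0000

446.0000 sq units


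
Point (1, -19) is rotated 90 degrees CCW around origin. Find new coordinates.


cos(90) = 0, sin(90) = 1
x' = 1*0 + 19*1 = 19
y' = 1*1 - 19*0 = 1

(19, 1)


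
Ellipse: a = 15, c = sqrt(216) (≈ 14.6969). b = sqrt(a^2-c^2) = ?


b^2 = 15^2 - (sqrt(216))^2 = 225 - 216 = 9
b = sqrt(9) = 3

b = 3


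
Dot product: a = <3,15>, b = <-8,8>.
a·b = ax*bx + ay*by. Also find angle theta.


a·b = 3*(-8) + 15*8 = -24 + 120 = 96
|a| = sqrt(9+225) = 15.2971
|b| = sqrt(64+64) = 11.3137
cos(theta) = 96/(sqrt(234)*sqrt(128)) = 96/sqrt(29952) = 0.554700
theta = arccos(96/sqrt(29952)) = 56.3099 degrees

a·b = 96, theta = 56.3099 deg


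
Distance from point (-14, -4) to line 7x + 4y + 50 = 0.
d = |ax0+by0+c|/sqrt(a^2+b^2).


|7*(-14) + 4*(-4) + 50| = |-64| = 64
sqrt(49 + 16) = sqrt(65) = 8.0623
d = 64/sqrt(65) = 7.9382

7.9382


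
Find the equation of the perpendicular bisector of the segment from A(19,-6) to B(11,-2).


Midpoint = (15, -4)
Slope of AB = dy/dx = 4/(-8) = -0.5000
Perp slope = -dx/dy = 8/4 = 2.0000
b = My - (perp slope)*Mx = -4 + (-8*15)/4 = -4 - 30.0000 = -34.0000

y = 2.0000x - 34.0000


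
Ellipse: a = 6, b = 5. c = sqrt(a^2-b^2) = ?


c^2 = 6^2 - 5^2 = 36 - 25 = 11
c = sqrt(11) = 3.3166

c = 3.3166


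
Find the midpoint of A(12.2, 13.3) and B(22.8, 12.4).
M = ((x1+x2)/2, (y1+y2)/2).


Mx = (12.2 + 22.8)/2 = 35.0/2 = 17.5000
My = (13.3 + 12.4)/2 = 25.7/2 = 12.8500

(17.5000, 12.8500)


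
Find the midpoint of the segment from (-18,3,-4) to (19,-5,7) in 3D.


Mx = (-18+19)/2 = 0.5000
My = (3- 5)/2 = -1.0000
Mz = (-4+7)/2 = 1.5000

M = (0.5000, -1.0000, 1.5000)


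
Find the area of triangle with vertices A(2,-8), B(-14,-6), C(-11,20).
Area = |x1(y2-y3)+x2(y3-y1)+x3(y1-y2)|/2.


2*(-6-20) = -52
-14*(20+ 8) = -392
-11*(-8+ 6) = 22
sum = -422
Area = |-422|/2 = 211.0000

211.0000 sq units


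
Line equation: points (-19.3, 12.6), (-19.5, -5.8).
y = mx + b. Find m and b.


m = (-18.4)/(-0.2) = 92.0000
b = y1 - m*x1 = 12.6 - (-18.4*(-19.3))/(-0.2) = 12.6 + 1775.6000 = 1788.2000

y = 92.0000x + 1788.2000


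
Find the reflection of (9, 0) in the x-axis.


Reflection rule for x-axis: (x, -y)
(9, 0) -> (9, 0)

(9, 0)


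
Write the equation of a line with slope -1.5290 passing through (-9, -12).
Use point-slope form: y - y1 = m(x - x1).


y + 12 = -1.5290(x + 9)
y = -1.5290x - 12 + 1.5290*(-9)
y = -1.5290x - 25.7610

y = -1.5290x - 25.7610


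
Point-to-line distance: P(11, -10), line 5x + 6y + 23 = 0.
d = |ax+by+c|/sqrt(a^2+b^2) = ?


|5*11 + 6*(-10) + 23| = |18| = 18
sqrt(25 + 36) = sqrt(61) = 7.8102
d = 18/sqrt(61) = 2.3047

2.3047


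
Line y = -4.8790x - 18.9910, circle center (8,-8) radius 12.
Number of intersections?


Substitute y = -4.8790x - 18.9910: (x-8)^2 + (-4.8790x- 18.9910+ 8)^2 = 144
Expand to Ax^2 + Bx + C = 0, where b-k = -10.991
A = 1+m^2 = 24.804641
B = 2(m(b-k) - h) = 2(-4.8790*(-10.991) - 8) = 91.250178
C = h^2 + (b-k)^2 - r^2 = 64 + 120.802081 - 144 = 40.802081
disc = B^2-4AC = 8326.5950 - 4048.3239 = 4278.2711
disc > 0

2 intersection points


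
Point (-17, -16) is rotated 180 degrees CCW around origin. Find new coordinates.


cos(180) = -1, sin(180) = 0
x' = -17*(-1) + 16*0 = 17
y' = -17*0 - 16*(-1) = 16

(17, 16)


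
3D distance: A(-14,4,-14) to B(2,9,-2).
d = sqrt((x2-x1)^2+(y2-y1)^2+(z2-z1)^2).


dx=16, dy=5, dz=12
d = sqrt(256+25+144) = sqrt(425) = 20.6155

20.6155


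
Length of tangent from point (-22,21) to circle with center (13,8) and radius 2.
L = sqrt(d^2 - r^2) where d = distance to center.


d = sqrt((-22-13)^2 + (21-8)^2) = sqrt(1225+169) = 37.3363
L = sqrt(1394.0000 - 4) = sqrt(1390.0000) = 37.2827

37.2827


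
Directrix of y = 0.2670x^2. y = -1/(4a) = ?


a = 0.2670
1/(4a) = 0.9363
directrix: y = -0.9363 = -0.9363

y = -0.9363


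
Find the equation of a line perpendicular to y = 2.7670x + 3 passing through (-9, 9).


Perpendicular slope = -1/m1 = -1/2.7670 = -0.3614
b2 = y0 - m2*x0 = 9 - 9/2.7670 = 9 - 3.2526 = 5.7474

y = -0.3614x + 5.7474


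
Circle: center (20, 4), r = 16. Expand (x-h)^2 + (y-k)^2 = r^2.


(x-20)^2 + (y-4)^2 = 16^2
D = -2h = -40, E = -2k = -8
F = h^2+k^2-r^2 = 400+16-256 = 160

x^2 + y^2 - 40x - 8y + 160 = 0


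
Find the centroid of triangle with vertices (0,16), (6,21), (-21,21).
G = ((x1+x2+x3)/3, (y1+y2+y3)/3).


Gx = (0+6- 21)/3 = -15/3 = -5.0000
Gy = (16+21+21)/3 = 58/3 = 19.3333

G = (-5.0000, 19.3333)


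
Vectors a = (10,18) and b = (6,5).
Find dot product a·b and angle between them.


a·b = 10*6 + 18*5 = 60 + 90 = 150
|a| = sqrt(100+324) = 20.5913
|b| = sqrt(36+25) = 7.8102
cos(theta) = 150/(sqrt(424)*sqrt(61)) = 150/sqrt(25864) = 0.932703
theta = arccos(150/sqrt(25864)) = 21.1398 degrees

a·b = 150, theta = 21.1398 deg


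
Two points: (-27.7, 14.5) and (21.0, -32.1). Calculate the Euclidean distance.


dx = 21.0 + 27.7 = 48.7
dy = -32.1 - 14.5 = -46.6
d = sqrt(2371.69 + 2171.56) = sqrt(4543.25) = 67.4036

67.4036


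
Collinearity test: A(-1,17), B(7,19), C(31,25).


-1*(19-25) + 7*(25-17) + 31*(17-19)
= 6 + 56 - 62 = 0

Yes, collinear (determinant = 0)


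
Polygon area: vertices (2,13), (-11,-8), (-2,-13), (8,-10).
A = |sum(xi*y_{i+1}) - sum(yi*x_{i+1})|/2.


sum(xi*y_{i+1}) = 2*(-8) - 11*(-13) - 2*(-10) + 8*13 = 251
sum(yi*x_{i+1}) = 13*(-11) - 8*(-2) - 13*8 - 10*2 = -251
Area = |251 + 251|/2 = 502/2 = 251.0000

251.0000 sq units


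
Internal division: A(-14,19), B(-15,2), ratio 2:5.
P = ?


Px = (2*(-15) + 5*(-14))/7 = -100/7 = -14.2857
Py = (2*2 + 5*19)/7 = 99/7 = 14.1429

P = (-14.2857, 14.1429)


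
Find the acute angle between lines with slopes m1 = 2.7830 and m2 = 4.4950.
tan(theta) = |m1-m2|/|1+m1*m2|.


m1-m2 = -1.712
1+m1*m2 = 13.509585
tan(theta) = |-1.712/13.509585| = 0.126725
theta = arctan(|-1.712/13.509585|) = 7.2223 degrees (acute angle)

7.2223 degrees


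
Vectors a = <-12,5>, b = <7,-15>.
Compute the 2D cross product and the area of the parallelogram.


cross = -12*(-15) - 5*7 = 180 - 35 = 145
Parallelogram area = |145| = 145

cross = 145, parallelogram area = 145


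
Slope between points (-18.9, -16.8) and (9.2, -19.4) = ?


dy = -19.4 + 16.8 = -2.6
dx = 9.2 + 18.9 = 28.1
m = -2.6/28.1 = -0.0925

m = -0.0925


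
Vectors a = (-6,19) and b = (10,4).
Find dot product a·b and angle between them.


a·b = -6*10 + 19*4 = -60 + 76 = 16
|a| = sqrt(36+361) = 19.9249
|b| = sqrt(100+16) = 10.7703
cos(theta) = 16/(sqrt(397)*sqrt(116)) = 16/sqrt(46052) = 0.074558
theta = arccos(16/sqrt(46052)) = 85.7242 degrees

a·b = 16, theta = 85.7242 deg


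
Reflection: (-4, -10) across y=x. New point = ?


Reflection rule for y=x: (y, x)
(-4, -10) -> (-10, -4)

(-10, -4)


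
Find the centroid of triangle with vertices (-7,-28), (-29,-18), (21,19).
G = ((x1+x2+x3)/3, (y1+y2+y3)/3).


Gx = (-7- 29+21)/3 = -15/3 = -5.0000
Gy = (-28- 18+19)/3 = -27/3 = -9.0000

G = (-5.0000, -9.0000)


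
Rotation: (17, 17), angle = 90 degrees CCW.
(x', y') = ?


cos(90) = 0, sin(90) = 1
x' = 17*0 - 17*1 = -17
y' = 17*1 + 17*0 = 17

(-17, 17)


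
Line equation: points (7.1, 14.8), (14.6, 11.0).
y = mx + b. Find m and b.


m = (-3.8)/(7.5) = -0.5067
b = y1 - m*x1 = 14.8 - (-3.8*7.1)/(7.5) = 14.8 + 3.5973 = 18.3973

y = -0.5067x + 18.3973


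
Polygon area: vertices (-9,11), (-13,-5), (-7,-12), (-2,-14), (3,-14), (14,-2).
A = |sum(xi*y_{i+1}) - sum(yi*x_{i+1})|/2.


sum(xi*y_{i+1}) = -9*(-5) - 13*(-12) - 7*(-14) - 2*(-14) + 3*(-2) + 14*11 = 475
sum(yi*x_{i+1}) = 11*(-13) - 5*(-7) - 12*(-2) - 14*3 - 14*14 - 2*(-9) = -304
Area = |475 + 304|/2 = 779/2 = 389.5000

389.5000 sq units


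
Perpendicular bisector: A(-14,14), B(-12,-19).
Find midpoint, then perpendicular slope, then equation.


Midpoint = (-13, -2.5)
Slope of AB = dy/dx = -33/2 = -16.5000
Perp slope = -dx/dy = 2/33 = 0.0606
b = My - (perp slope)*Mx = -2.5 + (2*(-13))/(-33) = -2.5 + 0.7879 = -1.7121

y = 0.0606x - 1.7121


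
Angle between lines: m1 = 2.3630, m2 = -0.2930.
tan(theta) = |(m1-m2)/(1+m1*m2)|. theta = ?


m1-m2 = 2.656
1+m1*m2 = 0.307641
tan(theta) = |2.656/0.307641| = 8.633440
theta = arctan(|2.656/0.307641|) = 83.3929 degrees (acute angle)

83.3929 degrees


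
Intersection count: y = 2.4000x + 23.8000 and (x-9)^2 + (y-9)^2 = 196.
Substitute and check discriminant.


Substitute y = 2.4000x + 23.8000: (x-9)^2 + (2.4000x+23.8000-9)^2 = 196
Expand to Ax^2 + Bx + C = 0, where b-k = 14.8
A = 1+m^2 = 6.76
B = 2(m(b-k) - h) = 2(2.4000*14.8 - 9) = 53.04
C = h^2 + (b-k)^2 - r^2 = 81 + 219.04 - 196 = 104.04
disc = B^2-4AC = 2813.2416 - 2813.2416 = 0
disc = 0

1 intersection point (tangent)


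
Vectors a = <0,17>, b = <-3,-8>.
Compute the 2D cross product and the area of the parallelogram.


cross = 0*(-8) - 17*(-3) = 0 + 51 = 51
Parallelogram area = |51| = 51

cross = 51, parallelogram area = 51


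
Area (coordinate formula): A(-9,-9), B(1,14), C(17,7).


-9*(14-7) = -63
1*(7+ 9) = 16
17*(-9-14) = -391
sum = -438
Area = |-438|/2 = 219.0000

219.0000 sq units


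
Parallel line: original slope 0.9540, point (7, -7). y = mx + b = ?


Parallel lines have equal slopes.
m2 = 0.9540
b2 = -7 - 0.9540*7 = -13.6780

y = 0.9540x - 13.6780


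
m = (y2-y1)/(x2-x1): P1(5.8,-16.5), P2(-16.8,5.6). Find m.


dy = 5.6 + 16.5 = 22.1
dx = -16.8 - 5.8 = -22.6
m = 22.1/(-22.6) = -0.9779

m = -0.9779


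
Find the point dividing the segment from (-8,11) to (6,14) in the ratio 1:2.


Px = (1*6 + 2*(-8))/3 = -10/3 = -3.3333
Py = (1*14 + 2*11)/3 = 36/3 = 12.0000

P = (-3.3333, 12.0000)


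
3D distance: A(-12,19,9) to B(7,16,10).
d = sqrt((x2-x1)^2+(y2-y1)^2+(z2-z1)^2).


dx=19, dy=-3, dz=1
d = sqrt(361+9+1) = sqrt(371) = 19.2614

19.2614


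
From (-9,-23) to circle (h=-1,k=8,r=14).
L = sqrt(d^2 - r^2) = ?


d = sqrt((-9+ 1)^2 + (-23-8)^2) = sqrt(64+961) = 32.0156
L = sqrt(1025.0000 - 196) = sqrt(829.0000) = 28.7924

28.7924


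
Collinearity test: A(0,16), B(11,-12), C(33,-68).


0*(-12+ 68) + 11*(-68-16) + 33*(16+ 12)
= 0 - 924 + 924 = 0

Yes, collinear (determinant = 0)


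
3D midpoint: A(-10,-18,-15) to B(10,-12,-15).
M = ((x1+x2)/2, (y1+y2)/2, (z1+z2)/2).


Mx = (-10+10)/2 = 0
My = (-18- 12)/2 = -15.0000
Mz = (-15- 15)/2 = -15.0000

M = (0, -15.0000, -15.0000)


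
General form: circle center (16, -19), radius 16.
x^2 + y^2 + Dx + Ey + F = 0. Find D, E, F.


(x-16)^2 + (y+ 19)^2 = 16^2
D = -2h = -32, E = -2k = 38
F = h^2+k^2-r^2 = 256+361-256 = 361

D = -32, E = 38, F = 361


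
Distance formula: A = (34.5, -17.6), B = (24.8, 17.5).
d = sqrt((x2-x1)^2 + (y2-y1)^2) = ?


dx = 24.8 - 34.5 = -9.7
dy = 17.5 + 17.6 = 35.1
d = sqrt(94.09 + 1232.01) = sqrt(1326.1) = 36.4157

36.4157


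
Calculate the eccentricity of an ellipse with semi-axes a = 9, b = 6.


c = sqrt(81-36) = sqrt(45) = 6.7082
e = c/a = sqrt(45)/9 = 0.7454

e = 0.7454


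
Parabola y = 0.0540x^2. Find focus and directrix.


a = 0.0540
1/(4a) = 4.6296
Focus = (0, 4.6296)
Directrix: y = -4.6296

Focus = (0, 4.6296), Directrix: y = -4.6296


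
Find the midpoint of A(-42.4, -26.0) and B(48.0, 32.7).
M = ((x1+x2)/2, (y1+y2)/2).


Mx = (-42.4 + 48.0)/2 = 5.6/2 = 2.8000
My = (-26.0 + 32.7)/2 = 6.7/2 = 3.3500

(2.8000, 3.3500)


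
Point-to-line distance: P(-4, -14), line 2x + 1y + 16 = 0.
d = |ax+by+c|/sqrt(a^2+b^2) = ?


|2*(-4) + 1*(-14) + 16| = |-6| = 6
sqrt(4 + 1) = sqrt(5) = 2.2361
d = 6/sqrt(5) = 2.6833

2.6833


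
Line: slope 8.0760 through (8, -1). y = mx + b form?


y + 1 = 8.0760(x - 8)
y = 8.0760x - 1 - 8.0760*8
y = 8.0760x - 65.6080

y = 8.0760x - 65.6080


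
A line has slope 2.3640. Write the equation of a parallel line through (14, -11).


Parallel lines have equal slopes.
m2 = 2.3640
b2 = -11 - 2.3640*14 = -44.0960

y = 2.3640x - 44.0960


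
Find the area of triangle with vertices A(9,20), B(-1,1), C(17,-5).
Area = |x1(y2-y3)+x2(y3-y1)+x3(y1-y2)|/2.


9*(1+ 5) = 54
-1*(-5-20) = 25
17*(20-1) = 323
sum = 402
Area = |402|/2 = 201.0000

201.0000 sq units


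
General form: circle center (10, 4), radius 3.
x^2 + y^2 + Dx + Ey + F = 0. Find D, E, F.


(x-10)^2 + (y-4)^2 = 3^2
D = -2h = -20, E = -2k = -8
F = h^2+k^2-r^2 = 100+16-9 = 107

D = -20, E = -8, F = 107


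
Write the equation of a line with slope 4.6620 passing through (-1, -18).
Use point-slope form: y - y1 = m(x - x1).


y + 18 = 4.6620(x + 1)
y = 4.6620x - 18 - 4.6620*(-1)
y = 4.6620x - 13.3380

y = 4.6620x - 13.3380


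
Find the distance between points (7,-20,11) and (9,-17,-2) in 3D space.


dx=2, dy=3, dz=-13
d = sqrt(4+9+169) = sqrt(182) = 13.4907

13.4907


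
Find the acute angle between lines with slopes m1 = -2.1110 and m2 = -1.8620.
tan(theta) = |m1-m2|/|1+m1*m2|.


m1-m2 = -0.249
1+m1*m2 = 4.930682
tan(theta) = |-0.249/4.930682| = 0.050500
theta = arctan(|-0.249/4.930682|) = 2.8910 degrees (acute angle)

2.8910 degrees


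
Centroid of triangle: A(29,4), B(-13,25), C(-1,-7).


Gx = (29- 13- 1)/3 = 15/3 = 5.0000
Gy = (4+25- 7)/3 = 22/3 = 7.3333

G = (5.0000, 7.3333)


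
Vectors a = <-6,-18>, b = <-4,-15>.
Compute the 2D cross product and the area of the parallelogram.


cross = -6*(-15) + 18*(-4) = 90 - 72 = 18
Parallelogram area = |18| = 18

cross = 18, parallelogram area = 18


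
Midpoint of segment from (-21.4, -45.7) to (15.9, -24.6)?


Mx = (-21.4 + 15.9)/2 = -5.5/2 = -2.7500
My = (-45.7 - 24.6)/2 = -70.3/2 = -35.1500

(-2.7500, -35.1500)


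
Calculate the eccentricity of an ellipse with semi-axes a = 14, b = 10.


c = sqrt(196-100) = sqrt(96) = 9.7980
e = c/a = sqrt(96)/14 = 0.6999

e = 0.6999


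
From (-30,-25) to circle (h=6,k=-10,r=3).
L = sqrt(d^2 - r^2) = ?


d = sqrt((-30-6)^2 + (-25+ 10)^2) = sqrt(1296+225) = 39.0000
L = sqrt(1521.0000 - 9) = sqrt(1512.0000) = 38.8844

38.8844


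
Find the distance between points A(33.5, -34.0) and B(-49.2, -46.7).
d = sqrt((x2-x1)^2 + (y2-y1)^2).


dx = -49.2 - 33.5 = -82.7
dy = -46.7 + 34.0 = -12.7
d = sqrt(6839.29 + 161.29) = sqrt(7000.58) = 83.6695

83.6695


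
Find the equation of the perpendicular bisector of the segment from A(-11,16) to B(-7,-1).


Midpoint = (-9, 7.5)
Slope of AB = dy/dx = -17/4 = -4.2500
Perp slope = -dx/dy = 4/17 = 0.2353
b = My - (perp slope)*Mx = 7.5 + (4*(-9))/(-17) = 7.5 + 2.1176 = 9.6176

y = 0.2353x + 9.6176


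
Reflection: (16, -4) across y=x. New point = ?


Reflection rule for y=x: (y, x)
(16, -4) -> (-4, 16)

(-4, 16)


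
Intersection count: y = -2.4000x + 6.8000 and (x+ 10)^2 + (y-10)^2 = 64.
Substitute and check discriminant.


Substitute y = -2.4000x + 6.8000: (x+ 10)^2 + (-2.4000x+6.8000-10)^2 = 64
Expand to Ax^2 + Bx + C = 0, where b-k = -3.2
A = 1+m^2 = 6.76
B = 2(m(b-k) - h) = 2(-2.4000*(-3.2) + 10) = 35.36
C = h^2 + (b-k)^2 - r^2 = 100 + 10.24 - 64 = 46.24
disc = B^2-4AC = 1250.3296 - 1250.3296 = 0
disc = 0

1 intersection point (tangent)


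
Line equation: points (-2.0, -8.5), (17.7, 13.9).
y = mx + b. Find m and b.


m = (22.4)/(19.7) = 1.1371
b = y1 - m*x1 = -8.5 - (22.4*(-2.0))/(19.7) = -8.5 + 2.2741 = -6.2259

y = 1.1371x - 6.2259


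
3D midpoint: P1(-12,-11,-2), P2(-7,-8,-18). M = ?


Mx = (-12- 7)/2 = -9.5000
My = (-11- 8)/2 = -9.5000
Mz = (-2- 18)/2 = -10.0000

M = (-9.5000, -9.5000, -10.0000)


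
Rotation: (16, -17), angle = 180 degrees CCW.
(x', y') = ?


cos(180) = -1, sin(180) = 0
x' = 16*(-1) + 17*0 = -16
y' = 16*0 - 17*(-1) = 17

(-16, 17)


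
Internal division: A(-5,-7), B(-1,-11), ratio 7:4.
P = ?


Px = (7*(-1) + 4*(-5))/11 = -27/11 = -2.4545
Py = (7*(-11) + 4*(-7))/11 = -105/11 = -9.5455

P = (-2.4545, -9.5455)


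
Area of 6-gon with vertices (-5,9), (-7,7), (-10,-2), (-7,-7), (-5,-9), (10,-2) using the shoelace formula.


sum(xi*y_{i+1}) = -5*7 - 7*(-2) - 10*(-7) - 7*(-9) - 5*(-2) + 10*9 = 212
sum(yi*x_{i+1}) = 9*(-7) + 7*(-10) - 2*(-7) - 7*(-5) - 9*10 - 2*(-5) = -164
Area = |212 + 164|/2 = 376/2 = 188.0000

188.0000 sq units


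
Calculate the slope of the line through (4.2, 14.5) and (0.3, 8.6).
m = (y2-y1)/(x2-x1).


dy = 8.6 - 14.5 = -5.9
dx = 0.3 - 4.2 = -3.9
m = -5.9/(-3.9) = 1.5128

m = 1.5128


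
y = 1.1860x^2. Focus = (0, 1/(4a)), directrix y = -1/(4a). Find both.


a = 1.1860
1/(4a) = 0.2108
Focus = (0, 0.2108)
Directrix: y = -0.2108

Focus = (0, 0.2108), Directrix: y = -0.2108


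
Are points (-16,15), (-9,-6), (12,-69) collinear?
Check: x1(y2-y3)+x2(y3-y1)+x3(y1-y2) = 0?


-16*(-6+ 69) - 9*(-69-15) + 12*(15+ 6)
= -1008 + 756 + 252 = 0

Yes, collinear (determinant = 0)


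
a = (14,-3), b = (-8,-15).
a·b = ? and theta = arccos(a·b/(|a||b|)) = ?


a·b = 14*(-8) - 3*(-15) = -112 + 45 = -67
|a| = sqrt(196+9) = 14.3178
|b| = sqrt(64+225) = 17.0000
cos(theta) = -67/(sqrt(205)*sqrt(289)) = -67/sqrt(59245) = -0.275264
theta = arccos(-67/sqrt(59245)) = 105.9777 degrees

a·b = -67, theta = 105.9777 deg


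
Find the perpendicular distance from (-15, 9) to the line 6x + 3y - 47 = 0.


|6*(-15) + 3*9 - 47| = |-110| = 110
sqrt(36 + 9) = sqrt(45) = 6.7082
d = 110/sqrt(45) = 16.3978

16.3978


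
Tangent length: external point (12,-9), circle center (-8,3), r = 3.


d = sqrt((12+ 8)^2 + (-9-3)^2) = sqrt(400+144) = 23.3238
L = sqrt(544.0000 - 9) = sqrt(535.0000) = 23.1301

23.1301


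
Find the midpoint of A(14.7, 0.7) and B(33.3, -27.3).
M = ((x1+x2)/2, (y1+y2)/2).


Mx = (14.7 + 33.3)/2 = 48.0/2 = 24.0000
My = (0.7 - 27.3)/2 = -26.6/2 = -13.3000

(24.0000, -13.3000)


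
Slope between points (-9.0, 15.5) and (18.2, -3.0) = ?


dy = -3.0 - 15.5 = -18.5
dx = 18.2 + 9.0 = 27.2
m = -18.5/27.2 = -0.6801

m = -0.6801


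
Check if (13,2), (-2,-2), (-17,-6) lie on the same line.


13*(-2+ 6) - 2*(-6-2) - 17*(2+ 2)
= 52 + 16 - 68 = 0

Yes, collinear (determinant = 0)


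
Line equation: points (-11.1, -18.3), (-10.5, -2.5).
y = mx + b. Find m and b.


m = (15.8)/(0.6) = 26.3333
b = y1 - m*x1 = -18.3 - (15.8*(-11.1))/(0.6) = -18.3 + 292.3000 = 274.0000

y = 26.3333x + 274.0000


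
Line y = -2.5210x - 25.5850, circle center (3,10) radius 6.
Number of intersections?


Substitute y = -2.5210x - 25.5850: (x-3)^2 + (-2.5210x- 25.5850-10)^2 = 36
Expand to Ax^2 + Bx + C = 0, where b-k = -35.585
A = 1+m^2 = 7.355441
B = 2(m(b-k) - h) = 2(-2.5210*(-35.585) - 3) = 173.41957
C = h^2 + (b-k)^2 - r^2 = 9 + 1266.292225 - 36 = 1239.292225
disc = B^2-4AC = 30074.3473 - 36462.1634 = -6387.8161
disc < 0

0 intersection points


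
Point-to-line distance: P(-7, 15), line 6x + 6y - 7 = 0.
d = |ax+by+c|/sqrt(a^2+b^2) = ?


|6*(-7) + 6*15 - 7| = |41| = 41
sqrt(36 + 36) = sqrt(72) = 8.4853
d = 41/sqrt(72) = 4.8319

4.8319


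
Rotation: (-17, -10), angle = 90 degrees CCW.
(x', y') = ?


cos(90) = 0, sin(90) = 1
x' = -17*0 + 10*1 = 10
y' = -17*1 - 10*0 = -17

(10, -17)


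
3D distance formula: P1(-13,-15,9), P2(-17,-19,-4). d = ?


dx=-4, dy=-4, dz=-13
d = sqrt(16+16+169) = sqrt(201) = 14.1774

14.1774


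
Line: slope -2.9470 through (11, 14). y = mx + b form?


y - 14 = -2.9470(x - 11)
y = -2.9470x + 14 + 2.9470*11
y = -2.9470x + 46.4170

y = -2.9470x + 46.4170


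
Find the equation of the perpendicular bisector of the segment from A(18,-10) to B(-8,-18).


Midpoint = (5, -14)
Slope of AB = dy/dx = -8/(-26) = 0.3077
Perp slope = -dx/dy = -26/8 = -3.2500
b = My - (perp slope)*Mx = -14 + (-26*5)/(-8) = -14 + 16.2500 = 2.2500

y = -3.2500x + 2.2500


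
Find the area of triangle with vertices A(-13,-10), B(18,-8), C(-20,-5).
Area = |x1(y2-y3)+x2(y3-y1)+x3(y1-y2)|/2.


-13*(-8+ 5) = 39
18*(-5+ 10) = 90
-20*(-10+ 8) = 40
sum = 169
Area = |169|/2 = 84.5000

84.5000 sq units


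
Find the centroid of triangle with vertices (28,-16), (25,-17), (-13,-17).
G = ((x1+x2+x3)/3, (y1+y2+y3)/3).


Gx = (28+25- 13)/3 = 40/3 = 13.3333
Gy = (-16- 17- 17)/3 = -50/3 = -16.6667

G = (13.3333, -16.6667)


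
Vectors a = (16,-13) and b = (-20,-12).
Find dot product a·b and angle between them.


a·b = 16*(-20) - 13*(-12) = -320 + 156 = -164
|a| = sqrt(256+169) = 20.6155
|b| = sqrt(400+144) = 23.3238
cos(theta) = -164/(sqrt(425)*sqrt(544)) = -164/sqrt(231200) = -0.341075
theta = arccos(-164/sqrt(231200)) = 109.9424 degrees

a·b = -164, theta = 109.9424 deg


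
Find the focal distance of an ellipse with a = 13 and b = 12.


c^2 = 13^2 - 12^2 = 169 - 144 = 25
c = sqrt(25) = 5.0000

c = 5.0000


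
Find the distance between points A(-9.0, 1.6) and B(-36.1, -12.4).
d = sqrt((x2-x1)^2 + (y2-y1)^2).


dx = -36.1 + 9.0 = -27.1
dy = -12.4 - 1.6 = -14.0
d = sqrt(734.41 + 196.0) = sqrt(930.41) = 30.5026

30.5026


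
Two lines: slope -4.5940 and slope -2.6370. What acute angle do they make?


m1-m2 = -1.957
1+m1*m2 = 13.114378
tan(theta) = |-1.957/13.114378| = 0.149226
theta = arctan(|-1.957/13.114378|) = 8.4874 degrees (acute angle)

8.4874 degrees


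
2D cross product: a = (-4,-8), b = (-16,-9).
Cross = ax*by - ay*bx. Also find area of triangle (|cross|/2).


cross = -4*(-9) + 8*(-16) = 36 - 128 = -92
Triangle area = |-92|/2 = 92/2 = 46.0000

cross = -92, triangle area = 46.0000


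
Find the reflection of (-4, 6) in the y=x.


Reflection rule for y=x: (y, x)
(-4, 6) -> (6, -4)

(6, -4)


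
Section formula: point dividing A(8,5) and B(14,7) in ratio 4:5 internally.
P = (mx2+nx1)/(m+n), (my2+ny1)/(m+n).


Px = (4*14 + 5*8)/9 = 96/9 = 10.6667
Py = (4*7 + 5*5)/9 = 53/9 = 5.8889

P = (10.6667, 5.8889)


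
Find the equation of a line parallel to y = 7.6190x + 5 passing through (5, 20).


Parallel lines have equal slopes.
m2 = 7.6190
b2 = 20 - 7.6190*5 = -18.0950

y = 7.6190x - 18.0950


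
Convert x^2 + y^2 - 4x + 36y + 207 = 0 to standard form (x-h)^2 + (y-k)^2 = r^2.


h = -D/2 = 4/2 = 2
k = -E/2 = -36/2 = -18
r^2 = h^2 + k^2 - F = 4 + 324 - 207 = 121
r = 11

Center (2, -18), radius = 11


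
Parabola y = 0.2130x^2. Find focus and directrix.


a = 0.2130
1/(4a) = 1.1737
Focus = (0, 1.1737)
Directrix: y = -1.1737

Focus = (0, 1.1737), Directrix: y = -1.1737


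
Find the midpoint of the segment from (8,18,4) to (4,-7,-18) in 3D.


Mx = (8+4)/2 = 6.0000
My = (18- 7)/2 = 5.5000
Mz = (4- 18)/2 = -7.0000

M = (6.0000, 5.5000, -7.0000)


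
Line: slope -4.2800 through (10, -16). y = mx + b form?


y + 16 = -4.2800(x - 10)
y = -4.2800x - 16 + 4.2800*10
y = -4.2800x + 26.8000

y = -4.2800x + 26.8000


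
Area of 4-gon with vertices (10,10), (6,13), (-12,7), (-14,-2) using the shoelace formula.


sum(xi*y_{i+1}) = 10*13 + 6*7 - 12*(-2) - 14*10 = 56
sum(yi*x_{i+1}) = 10*6 + 13*(-12) + 7*(-14) - 2*10 = -214
Area = |56 + 214|/2 = 270/2 = 135.0000

135.0000 sq units


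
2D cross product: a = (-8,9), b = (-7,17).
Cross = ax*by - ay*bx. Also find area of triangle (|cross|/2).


cross = -8*17 - 9*(-7) = -136 + 63 = -73
Triangle area = |-73|/2 = 73/2 = 36.5000

cross = -73, triangle area = 36.5000


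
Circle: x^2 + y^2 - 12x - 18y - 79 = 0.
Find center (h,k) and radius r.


h = -D/2 = 12/2 = 6
k = -E/2 = 18/2 = 9
r^2 = h^2 + k^2 - F = 36 + 81 + 79 = 196
r = 14

Center (6, 9), radius = 14


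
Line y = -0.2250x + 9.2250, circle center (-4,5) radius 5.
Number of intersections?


Substitute y = -0.2250x + 9.2250: (x+ 4)^2 + (-0.2250x+9.2250-5)^2 = 25
Expand to Ax^2 + Bx + C = 0, where b-k = 4.225
A = 1+m^2 = 1.050625
B = 2(m(b-k) - h) = 2(-0.2250*4.225 + 4) = 6.09875
C = h^2 + (b-k)^2 - r^2 = 16 + 17.850625 - 25 = 8.850625
disc = B^2-4AC = 37.1948 - 37.1948 = 0
disc = 0

1 intersection point (tangent)


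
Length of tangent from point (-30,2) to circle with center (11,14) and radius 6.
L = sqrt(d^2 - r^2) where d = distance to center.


d = sqrt((-30-11)^2 + (2-14)^2) = sqrt(1681+144) = 42.7200
L = sqrt(1825.0000 - 36) = sqrt(1789.0000) = 42.2966

42.2966


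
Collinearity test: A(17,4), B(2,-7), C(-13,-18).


17*(-7+ 18) + 2*(-18-4) - 13*(4+ 7)
= 187 - 44 - 143 = 0

Yes, collinear (determinant = 0)
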